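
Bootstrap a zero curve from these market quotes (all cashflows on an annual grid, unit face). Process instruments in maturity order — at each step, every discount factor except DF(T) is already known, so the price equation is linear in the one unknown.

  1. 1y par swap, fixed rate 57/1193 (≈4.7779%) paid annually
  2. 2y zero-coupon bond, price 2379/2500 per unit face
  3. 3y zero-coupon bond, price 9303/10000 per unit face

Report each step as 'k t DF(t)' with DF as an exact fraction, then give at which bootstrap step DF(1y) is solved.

1 1 1193/1250
2 2 2379/2500
3 3 9303/10000
DF(1y) is solved at step 1

step 1 [1y] swap r/1=57/1193: DF=(1 − 57/1193·(0))/(1+57/1193) = 1193/1250 ≈ 0.954400
step 2 [2y] zero: DF = P = 2379/2500 ≈ 0.951600
step 3 [3y] zero: DF = P = 9303/10000 ≈ 0.930300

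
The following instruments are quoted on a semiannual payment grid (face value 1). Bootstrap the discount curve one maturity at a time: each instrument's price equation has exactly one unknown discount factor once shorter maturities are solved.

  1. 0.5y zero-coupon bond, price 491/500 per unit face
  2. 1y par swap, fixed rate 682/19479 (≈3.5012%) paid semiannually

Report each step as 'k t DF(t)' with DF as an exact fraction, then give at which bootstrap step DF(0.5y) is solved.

step 1 [0.5y] zero: DF = P = 491/500 ≈ 0.982000
step 2 [1y] swap r/2=341/19479: DF=(1 − 341/19479·(0.982000))/(1+341/19479) = 9659/10000 ≈ 0.965900

1 1/2 491/500
2 1 9659/10000
DF(0.5y) is solved at step 1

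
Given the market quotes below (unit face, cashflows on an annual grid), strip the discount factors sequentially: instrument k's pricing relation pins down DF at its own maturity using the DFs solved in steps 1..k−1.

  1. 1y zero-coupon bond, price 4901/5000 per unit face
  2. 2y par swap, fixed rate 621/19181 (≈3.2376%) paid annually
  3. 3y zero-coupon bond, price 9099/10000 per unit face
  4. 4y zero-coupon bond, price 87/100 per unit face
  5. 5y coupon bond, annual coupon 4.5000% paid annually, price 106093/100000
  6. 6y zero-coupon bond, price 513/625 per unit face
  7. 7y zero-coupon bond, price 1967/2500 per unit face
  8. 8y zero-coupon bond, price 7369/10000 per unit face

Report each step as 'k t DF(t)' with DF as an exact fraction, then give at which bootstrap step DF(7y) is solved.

1 1 4901/5000
2 2 9379/10000
3 3 9099/10000
4 4 87/100
5 5 107/125
6 6 513/625
7 7 1967/2500
8 8 7369/10000
DF(7y) is solved at step 7

step 1 [1y] zero: DF = P = 4901/5000 ≈ 0.980200
step 2 [2y] swap r/1=621/19181: DF=(1 − 621/19181·(0.980200))/(1+621/19181) = 9379/10000 ≈ 0.937900
step 3 [3y] zero: DF = P = 9099/10000 ≈ 0.909900
step 4 [4y] zero: DF = P = 87/100 ≈ 0.870000
step 5 [5y] bond c/1=9/200: DF=(106093/100000 − 9/200·(0.980200+0.937900+0.909900+0.870000))/(1+9/200) = 107/125 ≈ 0.856000
step 6 [6y] zero: DF = P = 513/625 ≈ 0.820800
step 7 [7y] zero: DF = P = 1967/2500 ≈ 0.786800
step 8 [8y] zero: DF = P = 7369/10000 ≈ 0.736900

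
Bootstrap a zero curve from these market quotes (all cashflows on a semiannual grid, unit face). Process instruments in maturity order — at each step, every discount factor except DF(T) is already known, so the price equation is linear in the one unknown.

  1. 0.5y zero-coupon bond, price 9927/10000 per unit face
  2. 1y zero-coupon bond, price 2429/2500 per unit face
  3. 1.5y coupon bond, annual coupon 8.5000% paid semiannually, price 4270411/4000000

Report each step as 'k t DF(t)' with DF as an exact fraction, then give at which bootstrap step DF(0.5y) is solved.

step 1 [0.5y] zero: DF = P = 9927/10000 ≈ 0.992700
step 2 [1y] zero: DF = P = 2429/2500 ≈ 0.971600
step 3 [1.5y] bond c/2=17/400: DF=(4270411/4000000 − 17/400·(0.992700+0.971600))/(1+17/400) = 118/125 ≈ 0.944000

1 1/2 9927/10000
2 1 2429/2500
3 3/2 118/125
DF(0.5y) is solved at step 1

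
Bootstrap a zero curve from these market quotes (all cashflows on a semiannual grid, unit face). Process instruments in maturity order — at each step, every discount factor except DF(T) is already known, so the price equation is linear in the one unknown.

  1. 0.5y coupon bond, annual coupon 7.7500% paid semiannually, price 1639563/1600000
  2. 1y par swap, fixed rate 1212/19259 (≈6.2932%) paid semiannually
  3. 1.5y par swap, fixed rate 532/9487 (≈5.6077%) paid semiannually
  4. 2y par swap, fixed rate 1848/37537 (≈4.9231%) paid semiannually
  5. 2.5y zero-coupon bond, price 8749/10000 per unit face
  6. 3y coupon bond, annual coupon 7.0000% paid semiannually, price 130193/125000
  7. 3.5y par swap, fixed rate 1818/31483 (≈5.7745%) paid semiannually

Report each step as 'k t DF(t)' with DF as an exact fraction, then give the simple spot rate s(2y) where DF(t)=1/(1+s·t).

1 1/2 1973/2000
2 1 4697/5000
3 3/2 4601/5000
4 2 2269/2500
5 5/2 8749/10000
6 3 4249/5000
7 7/2 4091/5000
s(2y) = (1/(2269/2500) − 1)/(2) = 231/4538 ≈ 5.0903%

step 1 [0.5y] bond c/2=31/800: DF=(1639563/1600000 − 31/800·(0))/(1+31/800) = 1973/2000 ≈ 0.986500
step 2 [1y] swap r/2=606/19259: DF=(1 − 606/19259·(0.986500))/(1+606/19259) = 4697/5000 ≈ 0.939400
step 3 [1.5y] swap r/2=266/9487: DF=(1 − 266/9487·(0.986500+0.939400))/(1+266/9487) = 4601/5000 ≈ 0.920200
step 4 [2y] swap r/2=924/37537: DF=(1 − 924/37537·(0.986500+0.939400+0.920200))/(1+924/37537) = 2269/2500 ≈ 0.907600
step 5 [2.5y] zero: DF = P = 8749/10000 ≈ 0.874900
step 6 [3y] bond c/2=7/200: DF=(130193/125000 − 7/200·(0.986500+0.939400+0.920200+0.907600+0.874900))/(1+7/200) = 4249/5000 ≈ 0.849800
step 7 [3.5y] swap r/2=909/31483: DF=(1 − 909/31483·(0.986500+0.939400+0.920200+0.907600+0.874900+0.849800))/(1+909/31483) = 4091/5000 ≈ 0.818200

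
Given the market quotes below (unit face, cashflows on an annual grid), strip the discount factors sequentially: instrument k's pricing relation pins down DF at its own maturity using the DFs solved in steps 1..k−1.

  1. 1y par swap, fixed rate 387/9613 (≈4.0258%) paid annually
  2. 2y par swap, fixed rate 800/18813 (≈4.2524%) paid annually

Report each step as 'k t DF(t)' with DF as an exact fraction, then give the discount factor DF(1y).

step 1 [1y] swap r/1=387/9613: DF=(1 − 387/9613·(0))/(1+387/9613) = 9613/10000 ≈ 0.961300
step 2 [2y] swap r/1=800/18813: DF=(1 − 800/18813·(0.961300))/(1+800/18813) = 23/25 ≈ 0.920000

1 1 9613/10000
2 2 23/25
DF(1y) = 9613/10000 ≈ 0.961300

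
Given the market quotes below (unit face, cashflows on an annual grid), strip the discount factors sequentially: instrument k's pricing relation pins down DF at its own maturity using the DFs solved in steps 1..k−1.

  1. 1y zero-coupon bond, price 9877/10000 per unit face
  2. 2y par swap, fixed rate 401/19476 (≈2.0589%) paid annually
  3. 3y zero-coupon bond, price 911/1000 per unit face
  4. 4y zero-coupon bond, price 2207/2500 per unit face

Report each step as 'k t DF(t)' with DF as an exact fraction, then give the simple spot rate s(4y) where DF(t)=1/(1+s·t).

1 1 9877/10000
2 2 9599/10000
3 3 911/1000
4 4 2207/2500
s(4y) = (1/(2207/2500) − 1)/(4) = 293/8828 ≈ 3.3190%

step 1 [1y] zero: DF = P = 9877/10000 ≈ 0.987700
step 2 [2y] swap r/1=401/19476: DF=(1 − 401/19476·(0.987700))/(1+401/19476) = 9599/10000 ≈ 0.959900
step 3 [3y] zero: DF = P = 911/1000 ≈ 0.911000
step 4 [4y] zero: DF = P = 2207/2500 ≈ 0.882800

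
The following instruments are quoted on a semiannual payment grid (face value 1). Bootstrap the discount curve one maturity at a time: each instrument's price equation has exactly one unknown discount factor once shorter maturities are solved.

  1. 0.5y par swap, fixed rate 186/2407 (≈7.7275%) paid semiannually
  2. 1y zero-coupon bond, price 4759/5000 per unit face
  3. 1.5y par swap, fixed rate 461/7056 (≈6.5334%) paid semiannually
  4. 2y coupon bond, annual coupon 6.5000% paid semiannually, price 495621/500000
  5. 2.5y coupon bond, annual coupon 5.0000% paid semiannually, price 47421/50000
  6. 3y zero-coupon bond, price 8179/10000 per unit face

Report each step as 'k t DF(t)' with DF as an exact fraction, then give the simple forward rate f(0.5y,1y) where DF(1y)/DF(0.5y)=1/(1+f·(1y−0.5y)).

step 1 [0.5y] swap r/2=93/2407: DF=(1 − 93/2407·(0))/(1+93/2407) = 2407/2500 ≈ 0.962800
step 2 [1y] zero: DF = P = 4759/5000 ≈ 0.951800
step 3 [1.5y] swap r/2=461/14112: DF=(1 − 461/14112·(0.962800+0.951800))/(1+461/14112) = 4539/5000 ≈ 0.907800
step 4 [2y] bond c/2=13/400: DF=(495621/500000 − 13/400·(0.962800+0.951800+0.907800))/(1+13/400) = 1089/1250 ≈ 0.871200
step 5 [2.5y] bond c/2=1/40: DF=(47421/50000 − 1/40·(0.962800+0.951800+0.907800+0.871200))/(1+1/40) = 522/625 ≈ 0.835200
step 6 [3y] zero: DF = P = 8179/10000 ≈ 0.817900

1 1/2 2407/2500
2 1 4759/5000
3 3/2 4539/5000
4 2 1089/1250
5 5/2 522/625
6 3 8179/10000
f(0.5y,1y) = ((2407/2500)/(4759/5000) − 1)/(1/2) = 110/4759 ≈ 2.3114%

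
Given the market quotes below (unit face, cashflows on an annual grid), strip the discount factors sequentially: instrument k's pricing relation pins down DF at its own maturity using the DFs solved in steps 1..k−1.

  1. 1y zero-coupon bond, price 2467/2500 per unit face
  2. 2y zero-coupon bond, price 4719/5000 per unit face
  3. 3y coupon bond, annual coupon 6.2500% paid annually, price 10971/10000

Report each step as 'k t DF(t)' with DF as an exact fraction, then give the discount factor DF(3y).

step 1 [1y] zero: DF = P = 2467/2500 ≈ 0.986800
step 2 [2y] zero: DF = P = 4719/5000 ≈ 0.943800
step 3 [3y] bond c/1=1/16: DF=(10971/10000 − 1/16·(0.986800+0.943800))/(1+1/16) = 919/1000 ≈ 0.919000

1 1 2467/2500
2 2 4719/5000
3 3 919/1000
DF(3y) = 919/1000 ≈ 0.919000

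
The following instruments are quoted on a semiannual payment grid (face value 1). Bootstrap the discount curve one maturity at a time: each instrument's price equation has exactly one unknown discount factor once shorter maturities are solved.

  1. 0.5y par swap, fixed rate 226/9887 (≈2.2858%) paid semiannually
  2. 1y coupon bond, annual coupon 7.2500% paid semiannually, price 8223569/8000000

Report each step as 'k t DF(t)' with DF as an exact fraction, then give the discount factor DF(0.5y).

1 1/2 9887/10000
2 1 4787/5000
DF(0.5y) = 9887/10000 ≈ 0.988700

step 1 [0.5y] swap r/2=113/9887: DF=(1 − 113/9887·(0))/(1+113/9887) = 9887/10000 ≈ 0.988700
step 2 [1y] bond c/2=29/800: DF=(8223569/8000000 − 29/800·(0.988700))/(1+29/800) = 4787/5000 ≈ 0.957400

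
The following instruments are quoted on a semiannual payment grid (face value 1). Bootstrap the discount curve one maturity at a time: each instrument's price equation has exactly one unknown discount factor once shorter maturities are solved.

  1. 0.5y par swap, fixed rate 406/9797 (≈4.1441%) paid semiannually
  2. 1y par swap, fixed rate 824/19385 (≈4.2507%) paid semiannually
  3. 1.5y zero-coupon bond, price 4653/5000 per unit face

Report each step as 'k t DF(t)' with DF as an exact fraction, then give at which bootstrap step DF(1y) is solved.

step 1 [0.5y] swap r/2=203/9797: DF=(1 − 203/9797·(0))/(1+203/9797) = 9797/10000 ≈ 0.979700
step 2 [1y] swap r/2=412/19385: DF=(1 − 412/19385·(0.979700))/(1+412/19385) = 2397/2500 ≈ 0.958800
step 3 [1.5y] zero: DF = P = 4653/5000 ≈ 0.930600

1 1/2 9797/10000
2 1 2397/2500
3 3/2 4653/5000
DF(1y) is solved at step 2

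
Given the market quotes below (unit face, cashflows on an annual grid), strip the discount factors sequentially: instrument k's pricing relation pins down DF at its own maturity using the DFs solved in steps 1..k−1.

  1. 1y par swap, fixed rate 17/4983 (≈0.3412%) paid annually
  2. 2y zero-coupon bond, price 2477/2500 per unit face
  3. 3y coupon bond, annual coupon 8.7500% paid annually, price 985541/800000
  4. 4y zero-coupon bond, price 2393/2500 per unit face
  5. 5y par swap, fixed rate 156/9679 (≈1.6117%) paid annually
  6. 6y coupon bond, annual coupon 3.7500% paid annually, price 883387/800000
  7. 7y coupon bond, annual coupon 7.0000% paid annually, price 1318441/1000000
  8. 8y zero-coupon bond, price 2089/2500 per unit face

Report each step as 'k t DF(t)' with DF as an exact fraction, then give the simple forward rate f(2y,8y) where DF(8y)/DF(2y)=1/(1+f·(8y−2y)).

step 1 [1y] swap r/1=17/4983: DF=(1 − 17/4983·(0))/(1+17/4983) = 4983/5000 ≈ 0.996600
step 2 [2y] zero: DF = P = 2477/2500 ≈ 0.990800
step 3 [3y] bond c/1=7/80: DF=(985541/800000 − 7/80·(0.996600+0.990800))/(1+7/80) = 9729/10000 ≈ 0.972900
step 4 [4y] zero: DF = P = 2393/2500 ≈ 0.957200
step 5 [5y] swap r/1=156/9679: DF=(1 − 156/9679·(0.996600+0.990800+0.972900+0.957200))/(1+156/9679) = 461/500 ≈ 0.922000
step 6 [6y] bond c/1=3/80: DF=(883387/800000 − 3/80·(0.996600+0.990800+0.972900+0.957200+0.922000))/(1+3/80) = 4447/5000 ≈ 0.889400
step 7 [7y] bond c/1=7/100: DF=(1318441/1000000 − 7/100·(0.996600+0.990800+0.972900+0.957200+0.922000+0.889400))/(1+7/100) = 4287/5000 ≈ 0.857400
step 8 [8y] zero: DF = P = 2089/2500 ≈ 0.835600

1 1 4983/5000
2 2 2477/2500
3 3 9729/10000
4 4 2393/2500
5 5 461/500
6 6 4447/5000
7 7 4287/5000
8 8 2089/2500
f(2y,8y) = ((2477/2500)/(2089/2500) − 1)/(6) = 194/6267 ≈ 3.0956%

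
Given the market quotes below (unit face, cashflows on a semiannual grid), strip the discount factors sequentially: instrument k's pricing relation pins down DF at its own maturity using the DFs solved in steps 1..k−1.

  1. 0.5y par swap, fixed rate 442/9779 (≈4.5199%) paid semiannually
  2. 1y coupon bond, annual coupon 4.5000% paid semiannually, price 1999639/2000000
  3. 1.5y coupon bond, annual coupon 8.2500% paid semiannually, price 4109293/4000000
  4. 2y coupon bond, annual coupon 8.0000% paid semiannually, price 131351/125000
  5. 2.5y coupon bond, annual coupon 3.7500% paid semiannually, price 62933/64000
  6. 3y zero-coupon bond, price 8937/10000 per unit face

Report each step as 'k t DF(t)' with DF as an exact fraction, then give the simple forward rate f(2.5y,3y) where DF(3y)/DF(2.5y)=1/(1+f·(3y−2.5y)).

step 1 [0.5y] swap r/2=221/9779: DF=(1 − 221/9779·(0))/(1+221/9779) = 9779/10000 ≈ 0.977900
step 2 [1y] bond c/2=9/400: DF=(1999639/2000000 − 9/400·(0.977900))/(1+9/400) = 9563/10000 ≈ 0.956300
step 3 [1.5y] bond c/2=33/800: DF=(4109293/4000000 − 33/800·(0.977900+0.956300))/(1+33/800) = 91/100 ≈ 0.910000
step 4 [2y] bond c/2=1/25: DF=(131351/125000 − 1/25·(0.977900+0.956300+0.910000))/(1+1/25) = 901/1000 ≈ 0.901000
step 5 [2.5y] bond c/2=3/160: DF=(62933/64000 − 3/160·(0.977900+0.956300+0.910000+0.901000))/(1+3/160) = 8963/10000 ≈ 0.896300
step 6 [3y] zero: DF = P = 8937/10000 ≈ 0.893700

1 1/2 9779/10000
2 1 9563/10000
3 3/2 91/100
4 2 901/1000
5 5/2 8963/10000
6 3 8937/10000
f(2.5y,3y) = ((8963/10000)/(8937/10000) − 1)/(1/2) = 52/8937 ≈ 0.5819%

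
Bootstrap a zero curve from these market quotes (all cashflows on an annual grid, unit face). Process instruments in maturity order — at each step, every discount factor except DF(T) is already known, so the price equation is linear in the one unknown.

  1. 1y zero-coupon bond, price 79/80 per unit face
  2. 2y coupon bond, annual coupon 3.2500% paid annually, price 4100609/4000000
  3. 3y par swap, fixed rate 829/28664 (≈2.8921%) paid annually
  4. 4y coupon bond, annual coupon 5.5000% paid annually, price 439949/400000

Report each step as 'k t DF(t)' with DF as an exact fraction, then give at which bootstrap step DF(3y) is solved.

1 1 79/80
2 2 4809/5000
3 3 9171/10000
4 4 8931/10000
DF(3y) is solved at step 3

step 1 [1y] zero: DF = P = 79/80 ≈ 0.987500
step 2 [2y] bond c/1=13/400: DF=(4100609/4000000 − 13/400·(0.987500))/(1+13/400) = 4809/5000 ≈ 0.961800
step 3 [3y] swap r/1=829/28664: DF=(1 − 829/28664·(0.987500+0.961800))/(1+829/28664) = 9171/10000 ≈ 0.917100
step 4 [4y] bond c/1=11/200: DF=(439949/400000 − 11/200·(0.987500+0.961800+0.917100))/(1+11/200) = 8931/10000 ≈ 0.893100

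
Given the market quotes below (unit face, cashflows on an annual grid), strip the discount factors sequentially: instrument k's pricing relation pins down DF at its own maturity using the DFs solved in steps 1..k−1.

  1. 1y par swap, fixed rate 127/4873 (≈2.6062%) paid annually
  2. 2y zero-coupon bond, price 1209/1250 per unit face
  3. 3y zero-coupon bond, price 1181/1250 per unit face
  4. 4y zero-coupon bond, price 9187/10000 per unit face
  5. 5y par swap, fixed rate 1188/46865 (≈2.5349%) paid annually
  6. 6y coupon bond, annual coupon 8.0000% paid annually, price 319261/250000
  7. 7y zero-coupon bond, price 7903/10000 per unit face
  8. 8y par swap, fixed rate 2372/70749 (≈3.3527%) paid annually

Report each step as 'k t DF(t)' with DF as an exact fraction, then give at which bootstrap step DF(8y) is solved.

1 1 4873/5000
2 2 1209/1250
3 3 1181/1250
4 4 9187/10000
5 5 2203/2500
6 6 8353/10000
7 7 7903/10000
8 8 1907/2500
DF(8y) is solved at step 8

step 1 [1y] swap r/1=127/4873: DF=(1 − 127/4873·(0))/(1+127/4873) = 4873/5000 ≈ 0.974600
step 2 [2y] zero: DF = P = 1209/1250 ≈ 0.967200
step 3 [3y] zero: DF = P = 1181/1250 ≈ 0.944800
step 4 [4y] zero: DF = P = 9187/10000 ≈ 0.918700
step 5 [5y] swap r/1=1188/46865: DF=(1 − 1188/46865·(0.974600+0.967200+0.944800+0.918700))/(1+1188/46865) = 2203/2500 ≈ 0.881200
step 6 [6y] bond c/1=2/25: DF=(319261/250000 − 2/25·(0.974600+0.967200+0.944800+0.918700+0.881200))/(1+2/25) = 8353/10000 ≈ 0.835300
step 7 [7y] zero: DF = P = 7903/10000 ≈ 0.790300
step 8 [8y] swap r/1=2372/70749: DF=(1 − 2372/70749·(0.974600+0.967200+0.944800+0.918700+0.881200+0.835300+0.790300))/(1+2372/70749) = 1907/2500 ≈ 0.762800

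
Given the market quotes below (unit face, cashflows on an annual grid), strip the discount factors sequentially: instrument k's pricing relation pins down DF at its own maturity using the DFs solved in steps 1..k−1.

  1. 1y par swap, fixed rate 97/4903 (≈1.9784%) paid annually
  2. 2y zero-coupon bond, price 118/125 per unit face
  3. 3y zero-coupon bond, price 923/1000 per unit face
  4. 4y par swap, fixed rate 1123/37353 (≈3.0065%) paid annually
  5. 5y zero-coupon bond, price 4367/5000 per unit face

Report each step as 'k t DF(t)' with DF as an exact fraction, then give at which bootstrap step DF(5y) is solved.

step 1 [1y] swap r/1=97/4903: DF=(1 − 97/4903·(0))/(1+97/4903) = 4903/5000 ≈ 0.980600
step 2 [2y] zero: DF = P = 118/125 ≈ 0.944000
step 3 [3y] zero: DF = P = 923/1000 ≈ 0.923000
step 4 [4y] swap r/1=1123/37353: DF=(1 − 1123/37353·(0.980600+0.944000+0.923000))/(1+1123/37353) = 8877/10000 ≈ 0.887700
step 5 [5y] zero: DF = P = 4367/5000 ≈ 0.873400

1 1 4903/5000
2 2 118/125
3 3 923/1000
4 4 8877/10000
5 5 4367/5000
DF(5y) is solved at step 5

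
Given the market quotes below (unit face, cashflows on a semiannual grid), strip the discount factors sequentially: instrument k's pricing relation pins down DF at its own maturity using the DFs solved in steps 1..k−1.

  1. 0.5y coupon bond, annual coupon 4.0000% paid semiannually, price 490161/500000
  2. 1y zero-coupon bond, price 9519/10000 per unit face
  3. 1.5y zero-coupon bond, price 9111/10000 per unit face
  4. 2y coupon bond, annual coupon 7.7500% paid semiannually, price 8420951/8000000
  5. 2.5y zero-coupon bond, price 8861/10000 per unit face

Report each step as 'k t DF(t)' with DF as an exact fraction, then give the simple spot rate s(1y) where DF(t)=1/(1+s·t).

1 1/2 9611/10000
2 1 9519/10000
3 3/2 9111/10000
4 2 227/250
5 5/2 8861/10000
s(1y) = (1/(9519/10000) − 1)/(1) = 481/9519 ≈ 5.0531%

step 1 [0.5y] bond c/2=1/50: DF=(490161/500000 − 1/50·(0))/(1+1/50) = 9611/10000 ≈ 0.961100
step 2 [1y] zero: DF = P = 9519/10000 ≈ 0.951900
step 3 [1.5y] zero: DF = P = 9111/10000 ≈ 0.911100
step 4 [2y] bond c/2=31/800: DF=(8420951/8000000 − 31/800·(0.961100+0.951900+0.911100))/(1+31/800) = 227/250 ≈ 0.908000
step 5 [2.5y] zero: DF = P = 8861/10000 ≈ 0.886100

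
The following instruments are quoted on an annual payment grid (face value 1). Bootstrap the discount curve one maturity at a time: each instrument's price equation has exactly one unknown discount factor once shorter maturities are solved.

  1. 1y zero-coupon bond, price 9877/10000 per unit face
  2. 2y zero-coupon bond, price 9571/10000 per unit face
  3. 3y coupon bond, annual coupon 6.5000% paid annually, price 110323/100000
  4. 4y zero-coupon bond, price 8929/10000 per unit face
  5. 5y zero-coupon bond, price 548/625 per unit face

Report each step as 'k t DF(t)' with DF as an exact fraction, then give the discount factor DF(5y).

1 1 9877/10000
2 2 9571/10000
3 3 2293/2500
4 4 8929/10000
5 5 548/625
DF(5y) = 548/625 ≈ 0.876800

step 1 [1y] zero: DF = P = 9877/10000 ≈ 0.987700
step 2 [2y] zero: DF = P = 9571/10000 ≈ 0.957100
step 3 [3y] bond c/1=13/200: DF=(110323/100000 − 13/200·(0.987700+0.957100))/(1+13/200) = 2293/2500 ≈ 0.917200
step 4 [4y] zero: DF = P = 8929/10000 ≈ 0.892900
step 5 [5y] zero: DF = P = 548/625 ≈ 0.876800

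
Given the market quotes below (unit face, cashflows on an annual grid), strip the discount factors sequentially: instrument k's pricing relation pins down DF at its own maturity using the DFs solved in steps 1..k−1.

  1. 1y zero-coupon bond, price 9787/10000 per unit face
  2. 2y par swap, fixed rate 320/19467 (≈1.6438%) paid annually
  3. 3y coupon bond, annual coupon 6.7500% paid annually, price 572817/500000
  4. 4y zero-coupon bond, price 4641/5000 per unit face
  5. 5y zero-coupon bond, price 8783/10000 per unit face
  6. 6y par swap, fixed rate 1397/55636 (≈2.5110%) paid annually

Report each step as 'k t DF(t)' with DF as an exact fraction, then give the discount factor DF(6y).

step 1 [1y] zero: DF = P = 9787/10000 ≈ 0.978700
step 2 [2y] swap r/1=320/19467: DF=(1 − 320/19467·(0.978700))/(1+320/19467) = 121/125 ≈ 0.968000
step 3 [3y] bond c/1=27/400: DF=(572817/500000 − 27/400·(0.978700+0.968000))/(1+27/400) = 9501/10000 ≈ 0.950100
step 4 [4y] zero: DF = P = 4641/5000 ≈ 0.928200
step 5 [5y] zero: DF = P = 8783/10000 ≈ 0.878300
step 6 [6y] swap r/1=1397/55636: DF=(1 − 1397/55636·(0.978700+0.968000+0.950100+0.928200+0.878300))/(1+1397/55636) = 8603/10000 ≈ 0.860300

1 1 9787/10000
2 2 121/125
3 3 9501/10000
4 4 4641/5000
5 5 8783/10000
6 6 8603/10000
DF(6y) = 8603/10000 ≈ 0.860300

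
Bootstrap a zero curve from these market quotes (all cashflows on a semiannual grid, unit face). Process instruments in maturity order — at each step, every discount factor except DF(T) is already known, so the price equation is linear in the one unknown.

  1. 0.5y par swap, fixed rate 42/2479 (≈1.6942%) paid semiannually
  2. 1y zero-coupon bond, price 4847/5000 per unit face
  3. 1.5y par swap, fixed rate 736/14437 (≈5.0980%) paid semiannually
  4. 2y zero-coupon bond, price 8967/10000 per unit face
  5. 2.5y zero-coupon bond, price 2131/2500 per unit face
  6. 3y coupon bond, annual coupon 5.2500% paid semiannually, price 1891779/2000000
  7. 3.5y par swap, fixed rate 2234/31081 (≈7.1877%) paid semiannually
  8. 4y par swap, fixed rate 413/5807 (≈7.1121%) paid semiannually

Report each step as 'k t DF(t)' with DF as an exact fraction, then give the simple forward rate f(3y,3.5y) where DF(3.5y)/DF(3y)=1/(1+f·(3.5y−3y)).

step 1 [0.5y] swap r/2=21/2479: DF=(1 − 21/2479·(0))/(1+21/2479) = 2479/2500 ≈ 0.991600
step 2 [1y] zero: DF = P = 4847/5000 ≈ 0.969400
step 3 [1.5y] swap r/2=368/14437: DF=(1 − 368/14437·(0.991600+0.969400))/(1+368/14437) = 579/625 ≈ 0.926400
step 4 [2y] zero: DF = P = 8967/10000 ≈ 0.896700
step 5 [2.5y] zero: DF = P = 2131/2500 ≈ 0.852400
step 6 [3y] bond c/2=21/800: DF=(1891779/2000000 − 21/800·(0.991600+0.969400+0.926400+0.896700+0.852400))/(1+21/800) = 8031/10000 ≈ 0.803100
step 7 [3.5y] swap r/2=1117/31081: DF=(1 − 1117/31081·(0.991600+0.969400+0.926400+0.896700+0.852400+0.803100))/(1+1117/31081) = 3883/5000 ≈ 0.776600
step 8 [4y] swap r/2=413/11614: DF=(1 − 413/11614·(0.991600+0.969400+0.926400+0.896700+0.852400+0.803100+0.776600))/(1+413/11614) = 3761/5000 ≈ 0.752200

1 1/2 2479/2500
2 1 4847/5000
3 3/2 579/625
4 2 8967/10000
5 5/2 2131/2500
6 3 8031/10000
7 7/2 3883/5000
8 4 3761/5000
f(3y,3.5y) = ((8031/10000)/(3883/5000) − 1)/(1/2) = 265/3883 ≈ 6.8246%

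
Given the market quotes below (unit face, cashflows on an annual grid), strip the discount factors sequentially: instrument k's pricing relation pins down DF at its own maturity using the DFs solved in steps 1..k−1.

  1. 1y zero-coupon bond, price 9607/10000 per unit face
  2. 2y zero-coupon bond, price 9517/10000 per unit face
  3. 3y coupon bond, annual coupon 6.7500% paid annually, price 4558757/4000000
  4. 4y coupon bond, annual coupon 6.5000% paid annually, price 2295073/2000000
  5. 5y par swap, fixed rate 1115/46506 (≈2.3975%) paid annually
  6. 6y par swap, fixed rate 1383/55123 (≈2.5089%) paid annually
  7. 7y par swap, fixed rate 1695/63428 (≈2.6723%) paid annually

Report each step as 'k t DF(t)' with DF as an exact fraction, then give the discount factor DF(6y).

1 1 9607/10000
2 2 9517/10000
3 3 9467/10000
4 4 903/1000
5 5 1777/2000
6 6 8617/10000
7 7 1661/2000
DF(6y) = 8617/10000 ≈ 0.861700

step 1 [1y] zero: DF = P = 9607/10000 ≈ 0.960700
step 2 [2y] zero: DF = P = 9517/10000 ≈ 0.951700
step 3 [3y] bond c/1=27/400: DF=(4558757/4000000 − 27/400·(0.960700+0.951700))/(1+27/400) = 9467/10000 ≈ 0.946700
step 4 [4y] bond c/1=13/200: DF=(2295073/2000000 − 13/200·(0.960700+0.951700+0.946700))/(1+13/200) = 903/1000 ≈ 0.903000
step 5 [5y] swap r/1=1115/46506: DF=(1 − 1115/46506·(0.960700+0.951700+0.946700+0.903000))/(1+1115/46506) = 1777/2000 ≈ 0.888500
step 6 [6y] swap r/1=1383/55123: DF=(1 − 1383/55123·(0.960700+0.951700+0.946700+0.903000+0.888500))/(1+1383/55123) = 8617/10000 ≈ 0.861700
step 7 [7y] swap r/1=1695/63428: DF=(1 − 1695/63428·(0.960700+0.951700+0.946700+0.903000+0.888500+0.861700))/(1+1695/63428) = 1661/2000 ≈ 0.830500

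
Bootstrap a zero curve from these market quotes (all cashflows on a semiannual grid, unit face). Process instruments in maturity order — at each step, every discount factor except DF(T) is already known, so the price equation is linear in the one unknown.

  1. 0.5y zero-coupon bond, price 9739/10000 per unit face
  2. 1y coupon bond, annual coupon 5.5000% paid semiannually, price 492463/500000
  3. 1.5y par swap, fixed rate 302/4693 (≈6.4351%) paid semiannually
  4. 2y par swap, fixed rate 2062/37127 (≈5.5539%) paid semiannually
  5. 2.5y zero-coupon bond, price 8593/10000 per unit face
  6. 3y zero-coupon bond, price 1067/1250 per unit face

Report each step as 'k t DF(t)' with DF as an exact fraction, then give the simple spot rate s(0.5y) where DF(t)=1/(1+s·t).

1 1/2 9739/10000
2 1 373/400
3 3/2 4547/5000
4 2 8969/10000
5 5/2 8593/10000
6 3 1067/1250
s(0.5y) = (1/(9739/10000) − 1)/(1/2) = 522/9739 ≈ 5.3599%

step 1 [0.5y] zero: DF = P = 9739/10000 ≈ 0.973900
step 2 [1y] bond c/2=11/400: DF=(492463/500000 − 11/400·(0.973900))/(1+11/400) = 373/400 ≈ 0.932500
step 3 [1.5y] swap r/2=151/4693: DF=(1 − 151/4693·(0.973900+0.932500))/(1+151/4693) = 4547/5000 ≈ 0.909400
step 4 [2y] swap r/2=1031/37127: DF=(1 − 1031/37127·(0.973900+0.932500+0.909400))/(1+1031/37127) = 8969/10000 ≈ 0.896900
step 5 [2.5y] zero: DF = P = 8593/10000 ≈ 0.859300
step 6 [3y] zero: DF = P = 1067/1250 ≈ 0.853600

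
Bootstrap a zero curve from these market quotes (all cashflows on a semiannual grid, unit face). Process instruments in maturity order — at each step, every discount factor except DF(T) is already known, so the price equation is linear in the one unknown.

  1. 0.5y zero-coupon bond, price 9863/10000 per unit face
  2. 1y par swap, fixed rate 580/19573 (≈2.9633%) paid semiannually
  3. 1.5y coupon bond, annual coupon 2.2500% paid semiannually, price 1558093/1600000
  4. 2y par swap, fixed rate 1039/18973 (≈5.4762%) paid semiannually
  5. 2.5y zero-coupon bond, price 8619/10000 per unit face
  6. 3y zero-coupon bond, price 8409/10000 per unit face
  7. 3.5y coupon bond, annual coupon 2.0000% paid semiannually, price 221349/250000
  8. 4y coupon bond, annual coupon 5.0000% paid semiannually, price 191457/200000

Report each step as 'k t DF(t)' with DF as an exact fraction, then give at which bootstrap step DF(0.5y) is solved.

step 1 [0.5y] zero: DF = P = 9863/10000 ≈ 0.986300
step 2 [1y] swap r/2=290/19573: DF=(1 − 290/19573·(0.986300))/(1+290/19573) = 971/1000 ≈ 0.971000
step 3 [1.5y] bond c/2=9/800: DF=(1558093/1600000 − 9/800·(0.986300+0.971000))/(1+9/800) = 2353/2500 ≈ 0.941200
step 4 [2y] swap r/2=1039/37946: DF=(1 − 1039/37946·(0.986300+0.971000+0.941200))/(1+1039/37946) = 8961/10000 ≈ 0.896100
step 5 [2.5y] zero: DF = P = 8619/10000 ≈ 0.861900
step 6 [3y] zero: DF = P = 8409/10000 ≈ 0.840900
step 7 [3.5y] bond c/2=1/100: DF=(221349/250000 − 1/100·(0.986300+0.971000+0.941200+0.896100+0.861900+0.840900))/(1+1/100) = 4111/5000 ≈ 0.822200
step 8 [4y] bond c/2=1/40: DF=(191457/200000 − 1/40·(0.986300+0.971000+0.941200+0.896100+0.861900+0.840900+0.822200))/(1+1/40) = 3899/5000 ≈ 0.779800

1 1/2 9863/10000
2 1 971/1000
3 3/2 2353/2500
4 2 8961/10000
5 5/2 8619/10000
6 3 8409/10000
7 7/2 4111/5000
8 4 3899/5000
DF(0.5y) is solved at step 1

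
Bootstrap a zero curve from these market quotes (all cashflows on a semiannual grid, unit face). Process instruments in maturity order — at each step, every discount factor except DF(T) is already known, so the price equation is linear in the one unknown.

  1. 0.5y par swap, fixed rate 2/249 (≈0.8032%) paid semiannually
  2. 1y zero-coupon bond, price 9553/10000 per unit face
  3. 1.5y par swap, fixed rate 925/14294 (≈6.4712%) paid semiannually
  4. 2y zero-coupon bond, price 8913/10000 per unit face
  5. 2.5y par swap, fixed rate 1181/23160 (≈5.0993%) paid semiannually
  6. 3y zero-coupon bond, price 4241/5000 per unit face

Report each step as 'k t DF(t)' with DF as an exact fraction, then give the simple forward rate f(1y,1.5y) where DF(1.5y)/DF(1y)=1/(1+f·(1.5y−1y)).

step 1 [0.5y] swap r/2=1/249: DF=(1 − 1/249·(0))/(1+1/249) = 249/250 ≈ 0.996000
step 2 [1y] zero: DF = P = 9553/10000 ≈ 0.955300
step 3 [1.5y] swap r/2=925/28588: DF=(1 − 925/28588·(0.996000+0.955300))/(1+925/28588) = 363/400 ≈ 0.907500
step 4 [2y] zero: DF = P = 8913/10000 ≈ 0.891300
step 5 [2.5y] swap r/2=1181/46320: DF=(1 − 1181/46320·(0.996000+0.955300+0.907500+0.891300))/(1+1181/46320) = 8819/10000 ≈ 0.881900
step 6 [3y] zero: DF = P = 4241/5000 ≈ 0.848200

1 1/2 249/250
2 1 9553/10000
3 3/2 363/400
4 2 8913/10000
5 5/2 8819/10000
6 3 4241/5000
f(1y,1.5y) = ((9553/10000)/(363/400) − 1)/(1/2) = 956/9075 ≈ 10.5344%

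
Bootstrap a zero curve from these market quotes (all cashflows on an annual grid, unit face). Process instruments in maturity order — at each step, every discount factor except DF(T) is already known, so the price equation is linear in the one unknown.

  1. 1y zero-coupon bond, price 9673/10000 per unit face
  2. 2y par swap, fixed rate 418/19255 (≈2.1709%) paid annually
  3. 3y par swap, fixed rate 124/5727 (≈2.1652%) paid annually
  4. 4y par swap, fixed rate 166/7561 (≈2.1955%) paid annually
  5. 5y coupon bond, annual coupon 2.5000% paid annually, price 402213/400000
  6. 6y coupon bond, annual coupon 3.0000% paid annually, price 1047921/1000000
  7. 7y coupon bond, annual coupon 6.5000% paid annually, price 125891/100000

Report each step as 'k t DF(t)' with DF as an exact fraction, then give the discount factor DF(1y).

step 1 [1y] zero: DF = P = 9673/10000 ≈ 0.967300
step 2 [2y] swap r/1=418/19255: DF=(1 − 418/19255·(0.967300))/(1+418/19255) = 4791/5000 ≈ 0.958200
step 3 [3y] swap r/1=124/5727: DF=(1 − 124/5727·(0.967300+0.958200))/(1+124/5727) = 469/500 ≈ 0.938000
step 4 [4y] swap r/1=166/7561: DF=(1 − 166/7561·(0.967300+0.958200+0.938000))/(1+166/7561) = 917/1000 ≈ 0.917000
step 5 [5y] bond c/1=1/40: DF=(402213/400000 − 1/40·(0.967300+0.958200+0.938000+0.917000))/(1+1/40) = 1111/1250 ≈ 0.888800
step 6 [6y] bond c/1=3/100: DF=(1047921/1000000 − 3/100·(0.967300+0.958200+0.938000+0.917000+0.888800))/(1+3/100) = 4407/5000 ≈ 0.881400
step 7 [7y] bond c/1=13/200: DF=(125891/100000 − 13/200·(0.967300+0.958200+0.938000+0.917000+0.888800+0.881400))/(1+13/200) = 8433/10000 ≈ 0.843300

1 1 9673/10000
2 2 4791/5000
3 3 469/500
4 4 917/1000
5 5 1111/1250
6 6 4407/5000
7 7 8433/10000
DF(1y) = 9673/10000 ≈ 0.967300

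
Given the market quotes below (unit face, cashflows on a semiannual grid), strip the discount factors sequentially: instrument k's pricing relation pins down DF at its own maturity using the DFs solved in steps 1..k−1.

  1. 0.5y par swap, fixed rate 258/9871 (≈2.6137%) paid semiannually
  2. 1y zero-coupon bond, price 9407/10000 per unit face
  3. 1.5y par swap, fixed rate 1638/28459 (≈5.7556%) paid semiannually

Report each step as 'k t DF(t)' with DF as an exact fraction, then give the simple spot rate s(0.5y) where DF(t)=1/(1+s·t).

step 1 [0.5y] swap r/2=129/9871: DF=(1 − 129/9871·(0))/(1+129/9871) = 9871/10000 ≈ 0.987100
step 2 [1y] zero: DF = P = 9407/10000 ≈ 0.940700
step 3 [1.5y] swap r/2=819/28459: DF=(1 − 819/28459·(0.987100+0.940700))/(1+819/28459) = 9181/10000 ≈ 0.918100

1 1/2 9871/10000
2 1 9407/10000
3 3/2 9181/10000
s(0.5y) = (1/(9871/10000) − 1)/(1/2) = 258/9871 ≈ 2.6137%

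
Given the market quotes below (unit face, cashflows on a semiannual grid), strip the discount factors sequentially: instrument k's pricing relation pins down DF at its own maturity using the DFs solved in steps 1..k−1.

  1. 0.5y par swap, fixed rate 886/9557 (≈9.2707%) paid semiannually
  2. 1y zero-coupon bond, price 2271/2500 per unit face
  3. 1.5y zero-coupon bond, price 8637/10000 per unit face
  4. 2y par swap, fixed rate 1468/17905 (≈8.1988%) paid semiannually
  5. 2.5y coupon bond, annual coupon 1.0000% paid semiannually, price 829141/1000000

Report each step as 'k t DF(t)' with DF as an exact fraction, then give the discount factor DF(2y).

step 1 [0.5y] swap r/2=443/9557: DF=(1 − 443/9557·(0))/(1+443/9557) = 9557/10000 ≈ 0.955700
step 2 [1y] zero: DF = P = 2271/2500 ≈ 0.908400
step 3 [1.5y] zero: DF = P = 8637/10000 ≈ 0.863700
step 4 [2y] swap r/2=734/17905: DF=(1 − 734/17905·(0.955700+0.908400+0.863700))/(1+734/17905) = 2133/2500 ≈ 0.853200
step 5 [2.5y] bond c/2=1/200: DF=(829141/1000000 − 1/200·(0.955700+0.908400+0.863700+0.853200))/(1+1/200) = 1009/1250 ≈ 0.807200

1 1/2 9557/10000
2 1 2271/2500
3 3/2 8637/10000
4 2 2133/2500
5 5/2 1009/1250
DF(2y) = 2133/2500 ≈ 0.853200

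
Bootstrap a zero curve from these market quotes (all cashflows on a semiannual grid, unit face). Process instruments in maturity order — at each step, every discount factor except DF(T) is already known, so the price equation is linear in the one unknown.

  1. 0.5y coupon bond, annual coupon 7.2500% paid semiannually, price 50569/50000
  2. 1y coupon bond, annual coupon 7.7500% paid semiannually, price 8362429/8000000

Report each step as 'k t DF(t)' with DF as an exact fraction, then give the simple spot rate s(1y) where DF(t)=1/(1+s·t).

1 1/2 122/125
2 1 9699/10000
s(1y) = (1/(9699/10000) − 1)/(1) = 301/9699 ≈ 3.1034%

step 1 [0.5y] bond c/2=29/800: DF=(50569/50000 − 29/800·(0))/(1+29/800) = 122/125 ≈ 0.976000
step 2 [1y] bond c/2=31/800: DF=(8362429/8000000 − 31/800·(0.976000))/(1+31/800) = 9699/10000 ≈ 0.969900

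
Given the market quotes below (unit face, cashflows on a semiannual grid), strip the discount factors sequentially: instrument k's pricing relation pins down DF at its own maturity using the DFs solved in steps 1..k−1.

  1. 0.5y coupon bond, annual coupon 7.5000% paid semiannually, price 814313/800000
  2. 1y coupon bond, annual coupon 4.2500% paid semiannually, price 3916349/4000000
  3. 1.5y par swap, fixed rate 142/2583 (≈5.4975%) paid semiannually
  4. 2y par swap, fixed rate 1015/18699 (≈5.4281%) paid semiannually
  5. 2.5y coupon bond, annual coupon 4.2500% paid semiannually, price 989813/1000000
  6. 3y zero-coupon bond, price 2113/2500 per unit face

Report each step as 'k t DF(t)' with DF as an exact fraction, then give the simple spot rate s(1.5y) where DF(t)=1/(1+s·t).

step 1 [0.5y] bond c/2=3/80: DF=(814313/800000 − 3/80·(0))/(1+3/80) = 9811/10000 ≈ 0.981100
step 2 [1y] bond c/2=17/800: DF=(3916349/4000000 − 17/800·(0.981100))/(1+17/800) = 9383/10000 ≈ 0.938300
step 3 [1.5y] swap r/2=71/2583: DF=(1 − 71/2583·(0.981100+0.938300))/(1+71/2583) = 9219/10000 ≈ 0.921900
step 4 [2y] swap r/2=1015/37398: DF=(1 − 1015/37398·(0.981100+0.938300+0.921900))/(1+1015/37398) = 1797/2000 ≈ 0.898500
step 5 [2.5y] bond c/2=17/800: DF=(989813/1000000 − 17/800·(0.981100+0.938300+0.921900+0.898500))/(1+17/800) = 4457/5000 ≈ 0.891400
step 6 [3y] zero: DF = P = 2113/2500 ≈ 0.845200

1 1/2 9811/10000
2 1 9383/10000
3 3/2 9219/10000
4 2 1797/2000
5 5/2 4457/5000
6 3 2113/2500
s(1.5y) = (1/(9219/10000) − 1)/(3/2) = 1562/27657 ≈ 5.6478%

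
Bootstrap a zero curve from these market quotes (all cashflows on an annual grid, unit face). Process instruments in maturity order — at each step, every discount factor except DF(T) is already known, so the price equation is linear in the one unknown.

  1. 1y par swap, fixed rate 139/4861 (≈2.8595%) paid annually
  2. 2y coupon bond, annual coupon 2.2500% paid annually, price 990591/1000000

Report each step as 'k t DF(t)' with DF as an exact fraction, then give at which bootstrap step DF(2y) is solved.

1 1 4861/5000
2 2 4737/5000
DF(2y) is solved at step 2

step 1 [1y] swap r/1=139/4861: DF=(1 − 139/4861·(0))/(1+139/4861) = 4861/5000 ≈ 0.972200
step 2 [2y] bond c/1=9/400: DF=(990591/1000000 − 9/400·(0.972200))/(1+9/400) = 4737/5000 ≈ 0.947400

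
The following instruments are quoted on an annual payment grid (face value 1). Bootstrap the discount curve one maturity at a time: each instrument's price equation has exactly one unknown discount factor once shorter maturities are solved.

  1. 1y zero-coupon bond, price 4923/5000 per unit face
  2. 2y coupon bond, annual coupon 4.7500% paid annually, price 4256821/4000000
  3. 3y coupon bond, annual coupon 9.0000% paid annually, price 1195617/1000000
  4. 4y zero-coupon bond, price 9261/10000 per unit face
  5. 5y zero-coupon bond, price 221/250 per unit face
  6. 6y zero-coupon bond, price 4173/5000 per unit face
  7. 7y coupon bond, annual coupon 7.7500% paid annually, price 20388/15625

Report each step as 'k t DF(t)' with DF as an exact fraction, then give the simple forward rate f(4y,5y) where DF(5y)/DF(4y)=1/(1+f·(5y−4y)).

1 1 4923/5000
2 2 9713/10000
3 3 4677/5000
4 4 9261/10000
5 5 221/250
6 6 4173/5000
7 7 508/625
f(4y,5y) = ((9261/10000)/(221/250) − 1)/(1) = 421/8840 ≈ 4.7624%

step 1 [1y] zero: DF = P = 4923/5000 ≈ 0.984600
step 2 [2y] bond c/1=19/400: DF=(4256821/4000000 − 19/400·(0.984600))/(1+19/400) = 9713/10000 ≈ 0.971300
step 3 [3y] bond c/1=9/100: DF=(1195617/1000000 − 9/100·(0.984600+0.971300))/(1+9/100) = 4677/5000 ≈ 0.935400
step 4 [4y] zero: DF = P = 9261/10000 ≈ 0.926100
step 5 [5y] zero: DF = P = 221/250 ≈ 0.884000
step 6 [6y] zero: DF = P = 4173/5000 ≈ 0.834600
step 7 [7y] bond c/1=31/400: DF=(20388/15625 − 31/400·(0.984600+0.971300+0.935400+0.926100+0.884000+0.834600))/(1+31/400) = 508/625 ≈ 0.812800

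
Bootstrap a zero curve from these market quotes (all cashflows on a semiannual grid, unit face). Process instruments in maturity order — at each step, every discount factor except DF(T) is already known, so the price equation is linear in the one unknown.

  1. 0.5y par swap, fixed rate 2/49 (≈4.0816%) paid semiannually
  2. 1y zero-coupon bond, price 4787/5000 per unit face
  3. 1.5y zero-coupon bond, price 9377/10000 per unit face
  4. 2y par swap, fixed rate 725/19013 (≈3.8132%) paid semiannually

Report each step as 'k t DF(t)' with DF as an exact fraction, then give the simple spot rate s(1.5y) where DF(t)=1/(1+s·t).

step 1 [0.5y] swap r/2=1/49: DF=(1 − 1/49·(0))/(1+1/49) = 49/50 ≈ 0.980000
step 2 [1y] zero: DF = P = 4787/5000 ≈ 0.957400
step 3 [1.5y] zero: DF = P = 9377/10000 ≈ 0.937700
step 4 [2y] swap r/2=725/38026: DF=(1 − 725/38026·(0.980000+0.957400+0.937700))/(1+725/38026) = 371/400 ≈ 0.927500

1 1/2 49/50
2 1 4787/5000
3 3/2 9377/10000
4 2 371/400
s(1.5y) = (1/(9377/10000) − 1)/(3/2) = 1246/28131 ≈ 4.4293%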